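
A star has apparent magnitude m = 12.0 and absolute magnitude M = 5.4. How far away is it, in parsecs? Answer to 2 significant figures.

d ≈ 210 pc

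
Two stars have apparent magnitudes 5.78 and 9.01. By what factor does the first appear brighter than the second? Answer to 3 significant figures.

Magnitude difference = -3.23
Flux ratio = 10^(−0.4 Δm) = 10^(−0.4 × -3.23) = 10^1.292 = 19.59

19.6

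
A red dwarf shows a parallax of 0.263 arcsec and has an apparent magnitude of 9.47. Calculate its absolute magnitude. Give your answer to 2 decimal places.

M ≈ 11.57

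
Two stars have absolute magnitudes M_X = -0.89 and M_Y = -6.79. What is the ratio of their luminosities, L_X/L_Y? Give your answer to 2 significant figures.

L_X/L_Y ≈ 4.4×10^-3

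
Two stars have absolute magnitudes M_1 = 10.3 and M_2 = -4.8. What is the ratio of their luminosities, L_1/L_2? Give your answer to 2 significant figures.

L_1/L_2 ≈ 9.1×10^-7

ΔM = M_1 − M_2 = 15.1
L_1/L_2 = 10^(−0.4 ΔM) = 10^-6.040 = 9.120×10^-7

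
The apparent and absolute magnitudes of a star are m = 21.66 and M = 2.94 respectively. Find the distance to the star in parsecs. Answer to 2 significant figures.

d ≈ 55000 pc

Distance modulus: m − M = 21.66 − (2.94) = 18.720
m − M = 5 log₁₀ d − 5
log₁₀ d = (m − M)/5 + 1 = 4.7440
d = 10^4.7440 = 55460 pc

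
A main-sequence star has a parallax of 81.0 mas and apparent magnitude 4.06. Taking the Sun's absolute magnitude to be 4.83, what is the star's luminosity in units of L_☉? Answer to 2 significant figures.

L/L_☉ ≈ 3.1

d = 1/p = 1000/81.0 mas = 12.35 pc
M = m − 5 log₁₀ d + 5 = 4.06 − 5·1.0915 + 5 = 3.602
M − M_☉ = 3.602 − 4.83 = -1.228
L/L_☉ = 10^(−0.4 × -1.228) = 3.098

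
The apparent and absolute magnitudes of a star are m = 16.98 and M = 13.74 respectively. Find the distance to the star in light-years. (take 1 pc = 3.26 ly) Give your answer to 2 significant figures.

d ≈ 140 ly

μ = m − M = 3.240
m − M = 5 log₁₀ d − 5
log₁₀ d = (m − M)/5 + 1 = 1.6480
d = 10^1.6480 = 44.46 pc
= 144.9 ly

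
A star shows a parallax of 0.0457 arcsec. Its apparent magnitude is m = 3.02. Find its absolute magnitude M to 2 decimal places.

d = 1/p = 1/0.0457″ = 21.88 pc
5 log₁₀(d/10 pc) = 5 log₁₀(21.88) − 5 = 1.700
M = m − 5 log₁₀(d/10) = 3.02 − 1.700 = 1.320

M ≈ 1.32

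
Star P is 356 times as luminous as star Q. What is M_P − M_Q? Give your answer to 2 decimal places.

M_P − M_Q ≈ -6.38

Pogson: ΔM = −2.5 log₁₀(ratio) = −2.5 log₁₀(356) = −2.5 × 2.5514 = -6.379
Star P is brighter, so it has the smaller magnitude: the difference is negative.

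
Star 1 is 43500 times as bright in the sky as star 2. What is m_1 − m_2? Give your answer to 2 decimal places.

m_1 − m_2 ≈ -11.60

Pogson: Δm = −2.5 log₁₀(ratio) = −2.5 log₁₀(43500) = −2.5 × 4.6385 = -11.596
Star 1 is brighter, so it has the smaller magnitude: the difference is negative.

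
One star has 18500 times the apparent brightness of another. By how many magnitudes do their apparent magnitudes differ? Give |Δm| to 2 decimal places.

Pogson: Δm = −2.5 log₁₀(ratio) = −2.5 log₁₀(18500) = −2.5 × 4.2672 = -10.668

|Δm| ≈ 10.67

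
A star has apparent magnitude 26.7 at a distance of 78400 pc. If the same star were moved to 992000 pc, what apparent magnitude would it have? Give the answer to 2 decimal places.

m ≈ 32.21

Flux ∝ 1/d², so Δm = 5 log₁₀(d₂/d₁) = 5 log₁₀(992000/78400) = 5.511
m₂ = m₁ + Δm = 26.7 + (5.511) = 32.211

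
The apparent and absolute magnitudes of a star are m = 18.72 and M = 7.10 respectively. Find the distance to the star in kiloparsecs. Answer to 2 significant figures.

Distance modulus: m − M = 18.72 − (7.10) = 11.620
m − M = 5 log₁₀ d − 5
log₁₀ d = (m − M)/5 + 1 = 3.3240
d = 10^3.3240 = 2109 pc
= 2.109 kpc

d ≈ 2.1 kpc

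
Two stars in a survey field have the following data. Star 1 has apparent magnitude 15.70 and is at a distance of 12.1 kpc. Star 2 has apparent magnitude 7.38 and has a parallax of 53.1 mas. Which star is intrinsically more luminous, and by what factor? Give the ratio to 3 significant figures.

Star 1: d = 12.1 kpc = 12100 pc
Star 1: M = m − 5 log₁₀ d + 5 = 15.70 − 5·4.0828 + 5 = 0.286
Star 2: p = 53.1 mas = 0.0531″ → d = 1/p = 18.83 pc
Star 2: M = m − 5 log₁₀ d + 5 = 7.38 − 5·1.2749 + 5 = 6.005
ΔM = M_1 − M_2 = 0.286 − (6.005) = -5.719; smaller M is more luminous → Star 1.
L ratio = 10^(0.4 |ΔM|) = 10^2.288 = 194.0

Star 1 is more luminous, by a factor of 194.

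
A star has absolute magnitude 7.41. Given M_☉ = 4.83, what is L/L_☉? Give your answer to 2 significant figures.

M − M_☉ = 7.41 − 4.83 = 2.580
L/L_☉ = 10^(−0.4 (M − M_☉)) = 10^-1.032 = 0.09290

L/L_☉ ≈ 0.093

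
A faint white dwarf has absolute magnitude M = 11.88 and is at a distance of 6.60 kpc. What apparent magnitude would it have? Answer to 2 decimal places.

d = 6.60 kpc = 6600 pc
m = M + 5 log₁₀ d − 5 = 11.88 + 5·3.8195 − 5 = 25.978

m ≈ 25.98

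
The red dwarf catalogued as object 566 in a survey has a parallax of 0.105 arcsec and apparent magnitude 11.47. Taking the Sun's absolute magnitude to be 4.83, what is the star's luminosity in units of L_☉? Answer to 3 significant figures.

d = 1/p = 1/0.105″ = 9.524 pc
M = m − 5 log₁₀ d + 5 = 11.47 − 5·0.9788 + 5 = 11.576
M − M_☉ = 11.576 − 4.83 = 6.746
L/L_☉ = 10^(−0.4 × 6.746) = 2.003×10^-3

L/L_☉ ≈ 2.00×10^-3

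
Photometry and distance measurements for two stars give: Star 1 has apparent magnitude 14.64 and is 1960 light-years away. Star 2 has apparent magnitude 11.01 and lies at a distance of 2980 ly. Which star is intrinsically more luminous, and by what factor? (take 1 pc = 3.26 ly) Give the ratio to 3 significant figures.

Star 2 is more luminous, by a factor of 65.5.

Star 1: d = 1960 ly / 3.26 = 601.2 pc
Star 1: M = m − 5 log₁₀ d + 5 = 14.64 − 5·2.7790 + 5 = 5.745
Star 2: d = 2980 ly / 3.26 = 914.1 pc
Star 2: M = m − 5 log₁₀ d + 5 = 11.01 − 5·2.9610 + 5 = 1.205
ΔM = M_1 − M_2 = 5.745 − (1.205) = 4.540; smaller M is more luminous → Star 2.
L ratio = 10^(0.4 |ΔM|) = 10^1.816 = 65.45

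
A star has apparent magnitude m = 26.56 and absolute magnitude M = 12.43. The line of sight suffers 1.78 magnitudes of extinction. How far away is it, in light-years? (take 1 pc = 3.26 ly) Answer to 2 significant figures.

d ≈ 9600 ly

m − M = 5 log₁₀(d/10 pc) + A  ⇒  26.56 − (12.43) − 1.78 = 5 log₁₀(d/10)
12.350 = 5 log₁₀(d/10)
log₁₀ d = (m − M − A)/5 + 1 = 3.4700
d = 10^3.4700 = 2951 pc
= 9621 ly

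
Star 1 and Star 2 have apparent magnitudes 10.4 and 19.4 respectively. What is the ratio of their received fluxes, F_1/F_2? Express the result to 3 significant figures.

F_1/F_2 ≈ 3980

Δm = 10.4 − (19.4) = -9.0
Flux ratio = 10^(−0.4 Δm) = 10^(−0.4 × -9.0) = 10^3.600 = 3981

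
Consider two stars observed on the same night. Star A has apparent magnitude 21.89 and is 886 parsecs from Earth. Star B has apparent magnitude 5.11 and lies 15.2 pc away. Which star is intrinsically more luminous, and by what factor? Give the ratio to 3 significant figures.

Star B is more luminous, by a factor of 1520.

Star A: M = m − 5 log₁₀ d + 5 = 21.89 − 5·2.9474 + 5 = 12.153
Star B: M = m − 5 log₁₀ d + 5 = 5.11 − 5·1.1818 + 5 = 4.201
ΔM = M_A − M_B = 12.153 − (4.201) = 7.952; smaller M is more luminous → Star B.
L ratio = 10^(0.4 |ΔM|) = 10^3.181 = 1516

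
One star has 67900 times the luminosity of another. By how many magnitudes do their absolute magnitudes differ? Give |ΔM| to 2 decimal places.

|ΔM| ≈ 12.08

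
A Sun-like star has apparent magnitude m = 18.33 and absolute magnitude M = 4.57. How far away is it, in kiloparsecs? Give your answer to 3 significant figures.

d ≈ 5.65 kpc

μ = m − M = 13.760
m − M = 5 log₁₀ d − 5
log₁₀ d = (m − M)/5 + 1 = 3.7520
d = 10^3.7520 = 5649 pc
= 5.649 kpc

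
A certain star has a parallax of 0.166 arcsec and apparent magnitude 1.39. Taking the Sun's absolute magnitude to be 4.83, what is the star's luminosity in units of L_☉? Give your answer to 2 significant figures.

L/L_☉ ≈ 8.6

d = 1/p = 1/0.166″ = 6.024 pc
M = m − 5 log₁₀ d + 5 = 1.39 − 5·0.7799 + 5 = 2.491
M − M_☉ = 2.491 − 4.83 = -2.339
L/L_☉ = 10^(−0.4 × -2.339) = 8.625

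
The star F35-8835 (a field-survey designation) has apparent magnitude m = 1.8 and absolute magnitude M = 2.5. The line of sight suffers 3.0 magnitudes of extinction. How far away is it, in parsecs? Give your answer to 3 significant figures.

m − M = 5 log₁₀(d/10 pc) + A  ⇒  1.8 − (2.5) − 3.0 = 5 log₁₀(d/10)
-3.700 = 5 log₁₀(d/10)
log₁₀ d = (m − M − A)/5 + 1 = 0.2600
d = 10^0.2600 = 1.820 pc

d ≈ 1.82 pc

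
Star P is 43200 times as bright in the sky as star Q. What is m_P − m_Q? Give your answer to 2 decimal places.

m_P − m_Q ≈ -11.59

Pogson: Δm = −2.5 log₁₀(ratio) = −2.5 log₁₀(43200) = −2.5 × 4.6355 = -11.589
Star P is brighter, so it has the smaller magnitude: the difference is negative.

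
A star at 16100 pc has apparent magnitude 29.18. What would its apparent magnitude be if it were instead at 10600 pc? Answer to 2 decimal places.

m ≈ 28.27

Flux ∝ 1/d², so Δm = 5 log₁₀(d₂/d₁) = 5 log₁₀(10600/16100) = -0.908
m₂ = m₁ + Δm = 29.18 + (-0.908) = 28.272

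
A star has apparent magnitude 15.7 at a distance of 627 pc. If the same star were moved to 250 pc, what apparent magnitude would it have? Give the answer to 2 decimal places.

Flux ∝ 1/d², so Δm = 5 log₁₀(d₂/d₁) = 5 log₁₀(250/627) = -1.997
m₂ = m₁ + Δm = 15.7 + (-1.997) = 13.703

m ≈ 13.70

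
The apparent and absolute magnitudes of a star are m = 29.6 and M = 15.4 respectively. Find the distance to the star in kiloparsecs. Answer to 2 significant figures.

d ≈ 6.9 kpc

Distance modulus: m − M = 29.6 − (15.4) = 14.200
m − M = 5 log₁₀ d − 5
log₁₀ d = (m − M)/5 + 1 = 3.8400
d = 10^3.8400 = 6918 pc
= 6.918 kpc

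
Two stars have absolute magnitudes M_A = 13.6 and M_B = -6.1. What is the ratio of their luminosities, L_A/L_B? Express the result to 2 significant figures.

L_A/L_B ≈ 1.3×10^-8

ΔM = M_A − M_B = 19.7
L_A/L_B = 10^(−0.4 ΔM) = 10^-7.880 = 1.318×10^-8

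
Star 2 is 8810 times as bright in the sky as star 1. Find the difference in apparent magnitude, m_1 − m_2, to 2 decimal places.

m_1 − m_2 ≈ 9.86

Pogson: Δm = −2.5 log₁₀(ratio) = −2.5 log₁₀(8810) = −2.5 × 3.9450 = -9.862
Star 2 is brighter so has the smaller magnitude: m_1 − m_2 is positive.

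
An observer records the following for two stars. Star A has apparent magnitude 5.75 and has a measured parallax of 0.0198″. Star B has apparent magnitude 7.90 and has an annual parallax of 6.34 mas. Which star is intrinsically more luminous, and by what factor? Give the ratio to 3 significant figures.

Star A: d = 1/p = 1/0.0198″ = 50.51 pc
Star A: M = m − 5 log₁₀ d + 5 = 5.75 − 5·1.7033 + 5 = 2.233
Star B: p = 6.34 mas = 6.34×10^-3″ → d = 1/p = 157.7 pc
Star B: M = m − 5 log₁₀ d + 5 = 7.90 − 5·2.1979 + 5 = 1.910
ΔM = M_A − M_B = 2.233 − (1.910) = 0.323; smaller M is more luminous → Star B.
L ratio = 10^(0.4 |ΔM|) = 10^0.129 = 1.346

Star B is more luminous, by a factor of 1.35.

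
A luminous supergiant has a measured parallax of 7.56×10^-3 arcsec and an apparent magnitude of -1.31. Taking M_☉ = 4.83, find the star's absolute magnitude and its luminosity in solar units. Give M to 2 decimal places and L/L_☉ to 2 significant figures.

d = 1/p = 1/7.56×10^-3″ = 132.3 pc
M = m − 5 log₁₀ d + 5 = -1.31 − 5·2.1215 + 5 = -6.917
M − M_☉ = -6.917 − 4.83 = -11.747
L/L_☉ = 10^(−0.4 × -11.747) = 50000

M ≈ -6.92; L/L_☉ ≈ 50000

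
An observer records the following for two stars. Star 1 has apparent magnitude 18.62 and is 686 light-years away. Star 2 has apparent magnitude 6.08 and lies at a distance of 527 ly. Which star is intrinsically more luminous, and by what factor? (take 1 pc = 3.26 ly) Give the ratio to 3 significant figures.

Star 1: d = 686 ly / 3.26 = 210.4 pc
Star 1: M = m − 5 log₁₀ d + 5 = 18.62 − 5·2.3231 + 5 = 12.004
Star 2: d = 527 ly / 3.26 = 161.7 pc
Star 2: M = m − 5 log₁₀ d + 5 = 6.08 − 5·2.2086 + 5 = 0.037
ΔM = M_1 − M_2 = 12.004 − (0.037) = 11.967; smaller M is more luminous → Star 2.
L ratio = 10^(0.4 |ΔM|) = 10^4.787 = 61230

Star 2 is more luminous, by a factor of 61200.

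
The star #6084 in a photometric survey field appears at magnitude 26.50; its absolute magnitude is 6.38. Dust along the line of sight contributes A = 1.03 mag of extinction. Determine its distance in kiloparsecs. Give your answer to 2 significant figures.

d ≈ 66 kpc

m − M = 5 log₁₀(d/10 pc) + A  ⇒  26.50 − (6.38) − 1.03 = 5 log₁₀(d/10)
19.090 = 5 log₁₀(d/10)
log₁₀ d = (m − M − A)/5 + 1 = 4.8180
d = 10^4.8180 = 65770 pc
= 65.77 kpc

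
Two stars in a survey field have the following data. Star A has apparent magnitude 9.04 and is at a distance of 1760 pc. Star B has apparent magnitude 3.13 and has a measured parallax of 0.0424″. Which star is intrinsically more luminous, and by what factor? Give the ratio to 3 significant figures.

Star A is more luminous, by a factor of 24.1.

Star A: M = m − 5 log₁₀ d + 5 = 9.04 − 5·3.2455 + 5 = -2.188
Star B: d = 1/p = 1/0.0424″ = 23.58 pc
Star B: M = m − 5 log₁₀ d + 5 = 3.13 − 5·1.3726 + 5 = 1.267
ΔM = M_A − M_B = -2.188 − (1.267) = -3.454; smaller M is more luminous → Star A.
L ratio = 10^(0.4 |ΔM|) = 10^1.382 = 24.09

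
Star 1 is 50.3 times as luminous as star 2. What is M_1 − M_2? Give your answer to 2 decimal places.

Pogson: ΔM = −2.5 log₁₀(ratio) = −2.5 log₁₀(50.3) = −2.5 × 1.7016 = -4.254
Star 1 is brighter, so it has the smaller magnitude: the difference is negative.

M_1 − M_2 ≈ -4.25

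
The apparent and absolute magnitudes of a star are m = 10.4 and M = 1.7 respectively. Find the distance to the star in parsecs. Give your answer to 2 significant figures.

μ = m − M = 8.700
m − M = 5 log₁₀ d − 5
log₁₀ d = (m − M)/5 + 1 = 2.7400
d = 10^2.7400 = 549.5 pc

d ≈ 550 pc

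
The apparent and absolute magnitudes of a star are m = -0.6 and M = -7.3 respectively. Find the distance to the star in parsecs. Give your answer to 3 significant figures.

d ≈ 219 pc

Distance modulus: m − M = -0.6 − (-7.3) = 6.700
m − M = 5 log₁₀ d − 5
log₁₀ d = (m − M)/5 + 1 = 2.3400
d = 10^2.3400 = 218.8 pc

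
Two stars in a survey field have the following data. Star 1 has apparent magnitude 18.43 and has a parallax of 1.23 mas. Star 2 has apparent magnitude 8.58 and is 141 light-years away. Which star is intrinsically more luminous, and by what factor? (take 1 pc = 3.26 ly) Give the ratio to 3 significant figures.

Star 1: p = 1.23 mas = 1.23×10^-3″ → d = 1/p = 813.0 pc
Star 1: M = m − 5 log₁₀ d + 5 = 18.43 − 5·2.9101 + 5 = 8.880
Star 2: d = 141 ly / 3.26 = 43.25 pc
Star 2: M = m − 5 log₁₀ d + 5 = 8.58 − 5·1.6360 + 5 = 5.400
ΔM = M_1 − M_2 = 8.880 − (5.400) = 3.480; smaller M is more luminous → Star 2.
L ratio = 10^(0.4 |ΔM|) = 10^1.392 = 24.65

Star 2 is more luminous, by a factor of 24.6.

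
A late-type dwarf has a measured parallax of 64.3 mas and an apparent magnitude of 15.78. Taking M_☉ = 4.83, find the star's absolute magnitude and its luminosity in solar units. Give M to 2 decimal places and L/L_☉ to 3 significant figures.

d = 1/p = 1000/64.3 mas = 15.55 pc
M = m − 5 log₁₀ d + 5 = 15.78 − 5·1.1918 + 5 = 14.821
M − M_☉ = 14.821 − 4.83 = 9.991
L/L_☉ = 10^(−0.4 × 9.991) = 1.008×10^-4

M ≈ 14.82; L/L_☉ ≈ 1.01×10^-4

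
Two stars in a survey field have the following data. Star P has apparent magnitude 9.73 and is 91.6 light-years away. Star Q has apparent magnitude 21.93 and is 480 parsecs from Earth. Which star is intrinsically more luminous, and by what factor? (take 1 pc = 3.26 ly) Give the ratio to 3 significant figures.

Star P: d = 91.6 ly / 3.26 = 28.10 pc
Star P: M = m − 5 log₁₀ d + 5 = 9.73 − 5·1.4487 + 5 = 7.487
Star Q: M = m − 5 log₁₀ d + 5 = 21.93 − 5·2.6812 + 5 = 13.524
ΔM = M_P − M_Q = 7.487 − (13.524) = -6.037; smaller M is more luminous → Star P.
L ratio = 10^(0.4 |ΔM|) = 10^2.415 = 259.9

Star P is more luminous, by a factor of 260.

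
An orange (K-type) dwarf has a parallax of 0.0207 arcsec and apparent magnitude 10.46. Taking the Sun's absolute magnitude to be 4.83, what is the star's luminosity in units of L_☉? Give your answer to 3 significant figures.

L/L_☉ ≈ 0.131

d = 1/p = 1/0.0207″ = 48.31 pc
M = m − 5 log₁₀ d + 5 = 10.46 − 5·1.6840 + 5 = 7.040
M − M_☉ = 7.040 − 4.83 = 2.210
L/L_☉ = 10^(−0.4 × 2.210) = 0.1306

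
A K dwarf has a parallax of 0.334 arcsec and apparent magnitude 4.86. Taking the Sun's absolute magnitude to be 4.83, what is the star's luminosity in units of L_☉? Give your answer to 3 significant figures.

d = 1/p = 1/0.334″ = 2.994 pc
M = m − 5 log₁₀ d + 5 = 4.86 − 5·0.4763 + 5 = 7.479
M − M_☉ = 7.479 − 4.83 = 2.649
L/L_☉ = 10^(−0.4 × 2.649) = 0.08720

L/L_☉ ≈ 0.0872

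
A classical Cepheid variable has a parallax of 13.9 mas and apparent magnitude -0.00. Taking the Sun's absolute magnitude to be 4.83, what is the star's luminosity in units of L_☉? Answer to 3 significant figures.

d = 1/p = 1000/13.9 mas = 71.94 pc
M = m − 5 log₁₀ d + 5 = -0.00 − 5·1.8570 + 5 = -4.285
M − M_☉ = -4.285 − 4.83 = -9.115
L/L_☉ = 10^(−0.4 × -9.115) = 4426

L/L_☉ ≈ 4430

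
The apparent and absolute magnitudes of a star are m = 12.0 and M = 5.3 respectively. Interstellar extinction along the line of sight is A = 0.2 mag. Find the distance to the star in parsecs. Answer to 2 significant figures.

d ≈ 200 pc

m − M = 5 log₁₀(d/10 pc) + A  ⇒  12.0 − (5.3) − 0.2 = 5 log₁₀(d/10)
6.500 = 5 log₁₀(d/10)
log₁₀ d = (m − M − A)/5 + 1 = 2.3000
d = 10^2.3000 = 199.5 pc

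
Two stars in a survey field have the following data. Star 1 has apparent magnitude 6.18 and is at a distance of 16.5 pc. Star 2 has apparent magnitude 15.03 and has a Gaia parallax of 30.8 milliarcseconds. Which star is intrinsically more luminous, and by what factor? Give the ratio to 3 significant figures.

Star 1: M = m − 5 log₁₀ d + 5 = 6.18 − 5·1.2175 + 5 = 5.093
Star 2: p = 30.8 mas = 0.0308″ → d = 1/p = 32.47 pc
Star 2: M = m − 5 log₁₀ d + 5 = 15.03 − 5·1.5114 + 5 = 12.473
ΔM = M_1 − M_2 = 5.093 − (12.473) = -7.380; smaller M is more luminous → Star 1.
L ratio = 10^(0.4 |ΔM|) = 10^2.952 = 895.5

Star 1 is more luminous, by a factor of 896.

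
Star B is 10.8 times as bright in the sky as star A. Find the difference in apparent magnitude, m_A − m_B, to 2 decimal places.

Pogson: Δm = −2.5 log₁₀(ratio) = −2.5 log₁₀(10.8) = −2.5 × 1.0334 = -2.584
Star B is brighter so has the smaller magnitude: m_A − m_B is positive.

m_A − m_B ≈ 2.58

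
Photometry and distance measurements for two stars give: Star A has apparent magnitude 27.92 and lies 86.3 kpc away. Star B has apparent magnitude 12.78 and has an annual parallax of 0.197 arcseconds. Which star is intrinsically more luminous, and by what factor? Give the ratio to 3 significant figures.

Star A: d = 86.3 kpc = 86300 pc
Star A: M = m − 5 log₁₀ d + 5 = 27.92 − 5·4.9360 + 5 = 8.240
Star B: d = 1/p = 1/0.197″ = 5.076 pc
Star B: M = m − 5 log₁₀ d + 5 = 12.78 − 5·0.7055 + 5 = 14.252
ΔM = M_A − M_B = 8.240 − (14.252) = -6.012; smaller M is more luminous → Star A.
L ratio = 10^(0.4 |ΔM|) = 10^2.405 = 254.1

Star A is more luminous, by a factor of 254.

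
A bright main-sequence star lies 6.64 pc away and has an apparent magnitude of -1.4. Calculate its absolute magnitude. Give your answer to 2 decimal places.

5 log₁₀(d/10 pc) = 5 log₁₀(6.640) − 5 = -0.889
M = m − 5 log₁₀(d/10) = -1.4 + 0.889 = -0.511

M ≈ -0.51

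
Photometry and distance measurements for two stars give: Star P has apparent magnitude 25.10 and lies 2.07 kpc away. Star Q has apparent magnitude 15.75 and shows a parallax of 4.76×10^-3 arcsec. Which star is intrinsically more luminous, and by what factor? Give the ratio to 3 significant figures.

Star P: d = 2.07 kpc = 2070 pc
Star P: M = m − 5 log₁₀ d + 5 = 25.10 − 5·3.3160 + 5 = 13.520
Star Q: d = 1/p = 1/4.76×10^-3″ = 210.1 pc
Star Q: M = m − 5 log₁₀ d + 5 = 15.75 − 5·2.3224 + 5 = 9.138
ΔM = M_P − M_Q = 13.520 − (9.138) = 4.382; smaller M is more luminous → Star Q.
L ratio = 10^(0.4 |ΔM|) = 10^1.753 = 56.60

Star Q is more luminous, by a factor of 56.6.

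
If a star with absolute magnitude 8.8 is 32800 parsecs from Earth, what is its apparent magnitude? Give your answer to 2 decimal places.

m ≈ 26.38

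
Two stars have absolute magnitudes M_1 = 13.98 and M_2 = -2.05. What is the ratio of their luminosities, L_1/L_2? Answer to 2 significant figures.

L_1/L_2 ≈ 3.9×10^-7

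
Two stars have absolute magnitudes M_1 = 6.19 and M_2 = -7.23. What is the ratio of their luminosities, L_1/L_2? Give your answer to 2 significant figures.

L_1/L_2 ≈ 4.3×10^-6

ΔM = M_1 − M_2 = 13.42
L_1/L_2 = 10^(−0.4 ΔM) = 10^-5.368 = 4.285×10^-6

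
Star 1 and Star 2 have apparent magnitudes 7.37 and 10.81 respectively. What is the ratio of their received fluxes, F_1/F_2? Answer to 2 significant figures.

Δm = 7.37 − (10.81) = -3.44
Flux ratio = 10^(−0.4 Δm) = 10^(−0.4 × -3.44) = 10^1.376 = 23.77

F_1/F_2 ≈ 24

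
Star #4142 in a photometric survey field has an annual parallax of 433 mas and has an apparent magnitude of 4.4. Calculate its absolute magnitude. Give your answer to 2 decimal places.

M ≈ 7.58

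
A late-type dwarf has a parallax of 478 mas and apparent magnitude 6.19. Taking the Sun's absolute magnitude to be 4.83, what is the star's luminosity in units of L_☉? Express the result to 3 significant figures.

L/L_☉ ≈ 0.0125

d = 1/p = 1000/478 mas = 2.092 pc
M = m − 5 log₁₀ d + 5 = 6.19 − 5·0.3206 + 5 = 9.587
M − M_☉ = 9.587 − 4.83 = 4.757
L/L_☉ = 10^(−0.4 × 4.757) = 0.01251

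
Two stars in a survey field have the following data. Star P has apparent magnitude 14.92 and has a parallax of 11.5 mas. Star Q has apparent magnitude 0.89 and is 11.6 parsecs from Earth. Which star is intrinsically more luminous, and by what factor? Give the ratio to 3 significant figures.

Star Q is more luminous, by a factor of 7280.

Star P: p = 11.5 mas = 0.0115″ → d = 1/p = 86.96 pc
Star P: M = m − 5 log₁₀ d + 5 = 14.92 − 5·1.9393 + 5 = 10.223
Star Q: M = m − 5 log₁₀ d + 5 = 0.89 − 5·1.0645 + 5 = 0.568
ΔM = M_P − M_Q = 10.223 − (0.568) = 9.656; smaller M is more luminous → Star Q.
L ratio = 10^(0.4 |ΔM|) = 10^3.862 = 7283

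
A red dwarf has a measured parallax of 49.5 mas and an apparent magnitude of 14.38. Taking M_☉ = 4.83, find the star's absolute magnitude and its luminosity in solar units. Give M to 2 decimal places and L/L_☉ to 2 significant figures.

d = 1/p = 1000/49.5 mas = 20.20 pc
M = m − 5 log₁₀ d + 5 = 14.38 − 5·1.3054 + 5 = 12.853
M − M_☉ = 12.853 − 4.83 = 8.023
L/L_☉ = 10^(−0.4 × 8.023) = 6.177×10^-4

M ≈ 12.85; L/L_☉ ≈ 6.2×10^-4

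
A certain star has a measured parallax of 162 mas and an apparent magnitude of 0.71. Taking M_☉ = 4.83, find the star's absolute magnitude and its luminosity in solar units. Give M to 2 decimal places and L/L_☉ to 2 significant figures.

d = 1/p = 1000/162 mas = 6.173 pc
M = m − 5 log₁₀ d + 5 = 0.71 − 5·0.7905 + 5 = 1.758
M − M_☉ = 1.758 − 4.83 = -3.072
L/L_☉ = 10^(−0.4 × -3.072) = 16.94

M ≈ 1.76; L/L_☉ ≈ 17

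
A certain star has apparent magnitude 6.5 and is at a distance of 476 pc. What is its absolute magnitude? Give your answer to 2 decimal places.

5 log₁₀(d/10 pc) = 5 log₁₀(476.0) − 5 = 8.388
M = m − 5 log₁₀(d/10) = 6.5 − 8.388 = -1.888

M ≈ -1.89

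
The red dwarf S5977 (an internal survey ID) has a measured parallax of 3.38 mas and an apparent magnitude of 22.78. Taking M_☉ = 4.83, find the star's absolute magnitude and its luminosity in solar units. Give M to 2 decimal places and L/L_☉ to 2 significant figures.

M ≈ 15.42; L/L_☉ ≈ 5.8×10^-5

d = 1/p = 1000/3.38 mas = 295.9 pc
M = m − 5 log₁₀ d + 5 = 22.78 − 5·2.4711 + 5 = 15.425
M − M_☉ = 15.425 − 4.83 = 10.595
L/L_☉ = 10^(−0.4 × 10.595) = 5.783×10^-5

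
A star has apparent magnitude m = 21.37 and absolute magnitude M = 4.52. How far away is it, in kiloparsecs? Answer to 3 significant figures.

d ≈ 23.4 kpc

μ = m − M = 16.850
m − M = 5 log₁₀ d − 5
log₁₀ d = (m − M)/5 + 1 = 4.3700
d = 10^4.3700 = 23440 pc
= 23.44 kpc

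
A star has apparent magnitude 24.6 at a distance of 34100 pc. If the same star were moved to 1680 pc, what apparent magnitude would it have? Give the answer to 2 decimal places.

m ≈ 18.06

Flux ∝ 1/d², so Δm = 5 log₁₀(d₂/d₁) = 5 log₁₀(1680/34100) = -6.537
m₂ = m₁ + Δm = 24.6 + (-6.537) = 18.063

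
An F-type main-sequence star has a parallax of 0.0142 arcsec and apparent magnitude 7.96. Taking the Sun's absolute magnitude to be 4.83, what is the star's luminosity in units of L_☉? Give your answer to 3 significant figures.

d = 1/p = 1/0.0142″ = 70.42 pc
M = m − 5 log₁₀ d + 5 = 7.96 − 5·1.8477 + 5 = 3.721
M − M_☉ = 3.721 − 4.83 = -1.109
L/L_☉ = 10^(−0.4 × -1.109) = 2.776

L/L_☉ ≈ 2.78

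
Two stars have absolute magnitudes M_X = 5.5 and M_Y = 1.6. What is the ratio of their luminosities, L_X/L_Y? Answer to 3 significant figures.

L_X/L_Y ≈ 0.0275

ΔM = M_X − M_Y = 3.9
L_X/L_Y = 10^(−0.4 ΔM) = 10^-1.560 = 0.02754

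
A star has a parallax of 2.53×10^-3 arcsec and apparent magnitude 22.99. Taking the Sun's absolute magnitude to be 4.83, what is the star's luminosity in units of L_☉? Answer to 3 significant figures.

d = 1/p = 1/2.53×10^-3″ = 395.3 pc
M = m − 5 log₁₀ d + 5 = 22.99 − 5·2.5969 + 5 = 15.006
M − M_☉ = 15.006 − 4.83 = 10.176
L/L_☉ = 10^(−0.4 × 10.176) = 8.507×10^-5

L/L_☉ ≈ 8.51×10^-5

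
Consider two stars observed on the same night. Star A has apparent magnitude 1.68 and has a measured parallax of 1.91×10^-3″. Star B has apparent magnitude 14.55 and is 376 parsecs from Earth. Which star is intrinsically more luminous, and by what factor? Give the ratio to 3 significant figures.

Star A: d = 1/p = 1/1.91×10^-3″ = 523.6 pc
Star A: M = m − 5 log₁₀ d + 5 = 1.68 − 5·2.7190 + 5 = -6.915
Star B: M = m − 5 log₁₀ d + 5 = 14.55 − 5·2.5752 + 5 = 6.674
ΔM = M_A − M_B = -6.915 − (6.674) = -13.589; smaller M is more luminous → Star A.
L ratio = 10^(0.4 |ΔM|) = 10^5.436 = 272600

Star A is more luminous, by a factor of 273000.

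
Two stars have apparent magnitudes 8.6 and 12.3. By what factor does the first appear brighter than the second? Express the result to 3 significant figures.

Magnitude difference = -3.7
Flux ratio = 10^(−0.4 Δm) = 10^(−0.4 × -3.7) = 10^1.480 = 30.20

30.2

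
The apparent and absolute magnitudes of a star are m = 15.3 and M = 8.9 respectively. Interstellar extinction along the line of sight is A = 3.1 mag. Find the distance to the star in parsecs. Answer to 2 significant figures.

m − M = 5 log₁₀(d/10 pc) + A  ⇒  15.3 − (8.9) − 3.1 = 5 log₁₀(d/10)
3.300 = 5 log₁₀(d/10)
log₁₀ d = (m − M − A)/5 + 1 = 1.6600
d = 10^1.6600 = 45.71 pc

d ≈ 46 pc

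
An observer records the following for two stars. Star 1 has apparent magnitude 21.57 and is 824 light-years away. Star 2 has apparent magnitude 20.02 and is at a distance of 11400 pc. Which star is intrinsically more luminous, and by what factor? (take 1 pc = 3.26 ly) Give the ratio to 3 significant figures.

Star 2 is more luminous, by a factor of 8480.

Star 1: d = 824 ly / 3.26 = 252.8 pc
Star 1: M = m − 5 log₁₀ d + 5 = 21.57 − 5·2.4027 + 5 = 14.556
Star 2: M = m − 5 log₁₀ d + 5 = 20.02 − 5·4.0569 + 5 = 4.735
ΔM = M_1 − M_2 = 14.556 − (4.735) = 9.821; smaller M is more luminous → Star 2.
L ratio = 10^(0.4 |ΔM|) = 10^3.928 = 8480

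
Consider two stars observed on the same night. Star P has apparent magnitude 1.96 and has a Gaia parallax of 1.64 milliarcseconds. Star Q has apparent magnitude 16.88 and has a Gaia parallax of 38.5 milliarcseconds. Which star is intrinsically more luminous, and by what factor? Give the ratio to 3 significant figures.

Star P is more luminous, by a factor of 5.12×10^8.

Star P: p = 1.64 mas = 1.64×10^-3″ → d = 1/p = 609.8 pc
Star P: M = m − 5 log₁₀ d + 5 = 1.96 − 5·2.7852 + 5 = -6.966
Star Q: p = 38.5 mas = 0.0385″ → d = 1/p = 25.97 pc
Star Q: M = m − 5 log₁₀ d + 5 = 16.88 − 5·1.4145 + 5 = 14.807
ΔM = M_P − M_Q = -6.966 − (14.807) = -21.773; smaller M is more luminous → Star P.
L ratio = 10^(0.4 |ΔM|) = 10^8.709 = 5.120×10^8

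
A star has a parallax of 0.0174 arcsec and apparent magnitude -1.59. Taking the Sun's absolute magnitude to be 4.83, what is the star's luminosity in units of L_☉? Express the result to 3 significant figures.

L/L_☉ ≈ 12200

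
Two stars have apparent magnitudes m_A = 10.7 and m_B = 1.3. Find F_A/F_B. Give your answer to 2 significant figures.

F_A/F_B ≈ 1.7×10^-4

Δm = 10.7 − (1.3) = 9.4
Flux ratio = 10^(−0.4 Δm) = 10^(−0.4 × 9.4) = 10^-3.760 = 1.738×10^-4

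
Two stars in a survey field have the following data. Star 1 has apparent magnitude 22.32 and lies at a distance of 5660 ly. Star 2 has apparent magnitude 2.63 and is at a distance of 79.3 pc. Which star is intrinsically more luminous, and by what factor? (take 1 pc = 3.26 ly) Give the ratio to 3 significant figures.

Star 1: d = 5660 ly / 3.26 = 1736 pc
Star 1: M = m − 5 log₁₀ d + 5 = 22.32 − 5·3.2396 + 5 = 11.122
Star 2: M = m − 5 log₁₀ d + 5 = 2.63 − 5·1.8993 + 5 = -1.866
ΔM = M_1 − M_2 = 11.122 − (-1.866) = 12.988; smaller M is more luminous → Star 2.
L ratio = 10^(0.4 |ΔM|) = 10^5.195 = 156800

Star 2 is more luminous, by a factor of 157000.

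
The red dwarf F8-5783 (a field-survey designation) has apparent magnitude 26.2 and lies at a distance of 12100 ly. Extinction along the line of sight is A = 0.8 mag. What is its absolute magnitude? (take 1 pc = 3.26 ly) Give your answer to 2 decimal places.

d = 12100 ly / 3.26 = 3712 pc
5 log₁₀(d/10 pc) = 5 log₁₀(3712) − 5 = 12.848
M = m − 5 log₁₀(d/10) − A = 26.2 − 12.848 − 0.8 = 12.552

M ≈ 12.55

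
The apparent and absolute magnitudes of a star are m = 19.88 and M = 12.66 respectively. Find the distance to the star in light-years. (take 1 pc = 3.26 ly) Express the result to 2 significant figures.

μ = m − M = 7.220
m − M = 5 log₁₀ d − 5
log₁₀ d = (m − M)/5 + 1 = 2.4440
d = 10^2.4440 = 278.0 pc
= 906.2 ly

d ≈ 910 ly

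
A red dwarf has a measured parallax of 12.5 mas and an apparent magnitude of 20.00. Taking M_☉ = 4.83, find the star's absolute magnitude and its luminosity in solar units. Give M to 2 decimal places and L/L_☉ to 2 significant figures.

M ≈ 15.48; L/L_☉ ≈ 5.5×10^-5

d = 1/p = 1000/12.5 mas = 80.00 pc
M = m − 5 log₁₀ d + 5 = 20.00 − 5·1.9031 + 5 = 15.485
M − M_☉ = 15.485 − 4.83 = 10.655
L/L_☉ = 10^(−0.4 × 10.655) = 5.472×10^-5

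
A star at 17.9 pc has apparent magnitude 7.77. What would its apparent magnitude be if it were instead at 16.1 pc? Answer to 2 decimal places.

m ≈ 7.54

Flux ∝ 1/d², so Δm = 5 log₁₀(d₂/d₁) = 5 log₁₀(16.1/17.9) = -0.230
m₂ = m₁ + Δm = 7.77 + (-0.230) = 7.540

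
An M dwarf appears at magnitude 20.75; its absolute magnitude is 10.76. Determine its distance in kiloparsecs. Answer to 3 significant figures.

d ≈ 0.995 kpc

Distance modulus: m − M = 20.75 − (10.76) = 9.990
m − M = 5 log₁₀ d − 5
log₁₀ d = (m − M)/5 + 1 = 2.9980
d = 10^2.9980 = 995.4 pc
= 0.9954 kpc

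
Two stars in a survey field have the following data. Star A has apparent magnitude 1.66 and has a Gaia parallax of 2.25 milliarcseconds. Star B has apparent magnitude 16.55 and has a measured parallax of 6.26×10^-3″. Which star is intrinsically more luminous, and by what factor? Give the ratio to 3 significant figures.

Star A: p = 2.25 mas = 2.25×10^-3″ → d = 1/p = 444.4 pc
Star A: M = m − 5 log₁₀ d + 5 = 1.66 − 5·2.6478 + 5 = -6.579
Star B: d = 1/p = 1/6.26×10^-3″ = 159.7 pc
Star B: M = m − 5 log₁₀ d + 5 = 16.55 − 5·2.2034 + 5 = 10.533
ΔM = M_A − M_B = -6.579 − (10.533) = -17.112; smaller M is more luminous → Star A.
L ratio = 10^(0.4 |ΔM|) = 10^6.845 = 6.995×10^6

Star A is more luminous, by a factor of 6.99×10^6.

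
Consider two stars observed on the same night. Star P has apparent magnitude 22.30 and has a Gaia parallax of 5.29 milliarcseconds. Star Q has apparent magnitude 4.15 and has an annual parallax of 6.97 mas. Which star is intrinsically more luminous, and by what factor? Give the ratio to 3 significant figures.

Star P: p = 5.29 mas = 5.29×10^-3″ → d = 1/p = 189.0 pc
Star P: M = m − 5 log₁₀ d + 5 = 22.30 − 5·2.2765 + 5 = 15.917
Star Q: p = 6.97 mas = 6.97×10^-3″ → d = 1/p = 143.5 pc
Star Q: M = m − 5 log₁₀ d + 5 = 4.15 − 5·2.1568 + 5 = -1.634
ΔM = M_P − M_Q = 15.917 − (-1.634) = 17.551; smaller M is more luminous → Star Q.
L ratio = 10^(0.4 |ΔM|) = 10^7.020 = 1.048×10^7

Star Q is more luminous, by a factor of 1.05×10^7.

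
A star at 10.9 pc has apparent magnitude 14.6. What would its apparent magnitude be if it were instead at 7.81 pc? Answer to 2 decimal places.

m ≈ 13.88

Flux ∝ 1/d², so Δm = 5 log₁₀(d₂/d₁) = 5 log₁₀(7.81/10.9) = -0.724
m₂ = m₁ + Δm = 14.6 + (-0.724) = 13.876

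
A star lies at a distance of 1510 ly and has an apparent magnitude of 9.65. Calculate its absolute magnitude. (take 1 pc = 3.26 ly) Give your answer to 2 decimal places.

M ≈ 1.32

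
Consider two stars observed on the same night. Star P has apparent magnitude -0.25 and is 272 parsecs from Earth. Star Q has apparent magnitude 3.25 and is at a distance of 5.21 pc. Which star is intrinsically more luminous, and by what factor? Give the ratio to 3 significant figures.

Star P is more luminous, by a factor of 68500.

Star P: M = m − 5 log₁₀ d + 5 = -0.25 − 5·2.4346 + 5 = -7.423
Star Q: M = m − 5 log₁₀ d + 5 = 3.25 − 5·0.7168 + 5 = 4.666
ΔM = M_P − M_Q = -7.423 − (4.666) = -12.089; smaller M is more luminous → Star P.
L ratio = 10^(0.4 |ΔM|) = 10^4.835 = 68460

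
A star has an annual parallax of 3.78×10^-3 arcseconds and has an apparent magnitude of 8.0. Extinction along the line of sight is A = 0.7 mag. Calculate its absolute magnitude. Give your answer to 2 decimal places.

M ≈ 0.19

d = 1/p = 1/3.78×10^-3″ = 264.6 pc
5 log₁₀(d/10 pc) = 5 log₁₀(264.6) − 5 = 7.113
M = m − 5 log₁₀(d/10) − A = 8.0 − 7.113 − 0.7 = 0.187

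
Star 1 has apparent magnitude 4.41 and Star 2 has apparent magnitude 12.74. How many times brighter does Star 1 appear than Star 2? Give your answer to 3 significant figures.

Δm = 4.41 − (12.74) = -8.33
Flux ratio = 10^(−0.4 Δm) = 10^(−0.4 × -8.33) = 10^3.332 = 2148

2150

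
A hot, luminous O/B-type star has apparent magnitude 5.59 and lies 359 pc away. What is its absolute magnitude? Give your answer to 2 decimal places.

5 log₁₀(d/10 pc) = 5 log₁₀(359.0) − 5 = 7.775
M = m − 5 log₁₀(d/10) = 5.59 − 7.775 = -2.185

M ≈ -2.19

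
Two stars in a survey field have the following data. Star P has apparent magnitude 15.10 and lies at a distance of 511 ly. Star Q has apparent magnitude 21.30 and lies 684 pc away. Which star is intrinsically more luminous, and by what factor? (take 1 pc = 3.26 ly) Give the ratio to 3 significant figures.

Star P is more luminous, by a factor of 15.9.

Star P: d = 511 ly / 3.26 = 156.7 pc
Star P: M = m − 5 log₁₀ d + 5 = 15.10 − 5·2.1952 + 5 = 9.124
Star Q: M = m − 5 log₁₀ d + 5 = 21.30 − 5·2.8351 + 5 = 12.125
ΔM = M_P − M_Q = 9.124 − (12.125) = -3.001; smaller M is more luminous → Star P.
L ratio = 10^(0.4 |ΔM|) = 10^1.200 = 15.86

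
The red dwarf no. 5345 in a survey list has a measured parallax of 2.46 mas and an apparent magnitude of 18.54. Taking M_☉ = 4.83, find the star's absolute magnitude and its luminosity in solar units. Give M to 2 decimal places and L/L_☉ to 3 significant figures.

M ≈ 10.49; L/L_☉ ≈ 5.42×10^-3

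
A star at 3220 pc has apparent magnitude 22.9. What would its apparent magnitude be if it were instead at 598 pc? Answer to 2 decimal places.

m ≈ 19.24

Flux ∝ 1/d², so Δm = 5 log₁₀(d₂/d₁) = 5 log₁₀(598/3220) = -3.656
m₂ = m₁ + Δm = 22.9 + (-3.656) = 19.244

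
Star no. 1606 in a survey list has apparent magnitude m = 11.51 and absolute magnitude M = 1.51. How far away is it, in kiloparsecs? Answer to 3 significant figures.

μ = m − M = 10.000
m − M = 5 log₁₀ d − 5
log₁₀ d = (m − M)/5 + 1 = 3.0000
d = 10^3.0000 = 1000 pc
= 1.000 kpc

d ≈ 1.00 kpc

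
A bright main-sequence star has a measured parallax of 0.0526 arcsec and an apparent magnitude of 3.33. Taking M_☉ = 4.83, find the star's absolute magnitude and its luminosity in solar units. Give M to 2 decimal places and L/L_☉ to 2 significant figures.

d = 1/p = 1/0.0526″ = 19.01 pc
M = m − 5 log₁₀ d + 5 = 3.33 − 5·1.2790 + 5 = 1.935
M − M_☉ = 1.935 − 4.83 = -2.895
L/L_☉ = 10^(−0.4 × -2.895) = 14.39

M ≈ 1.93; L/L_☉ ≈ 14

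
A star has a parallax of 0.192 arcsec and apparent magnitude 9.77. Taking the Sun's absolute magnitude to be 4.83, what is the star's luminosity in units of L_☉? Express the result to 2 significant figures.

d = 1/p = 1/0.192″ = 5.208 pc
M = m − 5 log₁₀ d + 5 = 9.77 − 5·0.7167 + 5 = 11.187
M − M_☉ = 11.187 − 4.83 = 6.357
L/L_☉ = 10^(−0.4 × 6.357) = 2.867×10^-3

L/L_☉ ≈ 2.9×10^-3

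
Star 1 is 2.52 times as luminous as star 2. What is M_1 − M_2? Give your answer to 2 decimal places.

M_1 − M_2 ≈ -1.00

Pogson: ΔM = −2.5 log₁₀(ratio) = −2.5 log₁₀(2.52) = −2.5 × 0.4014 = -1.004
Star 1 is brighter, so it has the smaller magnitude: the difference is negative.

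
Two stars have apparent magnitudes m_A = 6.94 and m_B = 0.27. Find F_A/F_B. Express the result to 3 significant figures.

Δm = 6.94 − (0.27) = 6.67
Flux ratio = 10^(−0.4 Δm) = 10^(−0.4 × 6.67) = 10^-2.668 = 2.148×10^-3

F_A/F_B ≈ 2.15×10^-3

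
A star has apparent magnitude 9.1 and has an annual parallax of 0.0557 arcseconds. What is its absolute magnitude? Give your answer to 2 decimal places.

d = 1/p = 1/0.0557″ = 17.95 pc
5 log₁₀(d/10 pc) = 5 log₁₀(17.95) − 5 = 1.271
M = m − 5 log₁₀(d/10) = 9.1 − 1.271 = 7.829

M ≈ 7.83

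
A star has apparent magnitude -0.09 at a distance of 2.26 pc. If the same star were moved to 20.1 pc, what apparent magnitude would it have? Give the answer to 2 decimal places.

m ≈ 4.66

Flux ∝ 1/d², so Δm = 5 log₁₀(d₂/d₁) = 5 log₁₀(20.1/2.26) = 4.745
m₂ = m₁ + Δm = -0.09 + (4.745) = 4.655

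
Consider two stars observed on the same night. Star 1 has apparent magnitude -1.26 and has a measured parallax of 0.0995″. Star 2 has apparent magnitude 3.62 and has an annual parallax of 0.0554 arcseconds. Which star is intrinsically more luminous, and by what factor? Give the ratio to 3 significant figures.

Star 1: d = 1/p = 1/0.0995″ = 10.05 pc
Star 1: M = m − 5 log₁₀ d + 5 = -1.26 − 5·1.0022 + 5 = -1.271
Star 2: d = 1/p = 1/0.0554″ = 18.05 pc
Star 2: M = m − 5 log₁₀ d + 5 = 3.62 − 5·1.2565 + 5 = 2.338
ΔM = M_1 − M_2 = -1.271 − (2.338) = -3.608; smaller M is more luminous → Star 1.
L ratio = 10^(0.4 |ΔM|) = 10^1.443 = 27.76

Star 1 is more luminous, by a factor of 27.8.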